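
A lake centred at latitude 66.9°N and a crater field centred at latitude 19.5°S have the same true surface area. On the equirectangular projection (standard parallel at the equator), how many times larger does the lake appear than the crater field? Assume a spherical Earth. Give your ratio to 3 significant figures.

2.40

In the plate carrée (x = Rλ, y = Rφ), meridians are true-scale (h = 1) and parallels are stretched by k = sec φ.
Areal scale at 66.9°: h·k = 1.000 × 2.549 = 2.549.
Areal scale at 19.5°: h·k = 1.000 × 1.061 = 1.061.
Ratio = 2.549/1.061 ≈ 2.40.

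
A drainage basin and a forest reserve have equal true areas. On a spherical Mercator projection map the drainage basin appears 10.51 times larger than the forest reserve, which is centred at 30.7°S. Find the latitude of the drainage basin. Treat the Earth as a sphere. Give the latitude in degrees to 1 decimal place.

On Mercator, (apparent₁)/(apparent₂) = sec²φ₁ / sec²φ₂ when true areas are equal.
cos²φ₂ / cos²φ₁ = 10.51  ⇒  cos φ₁ = cos 30.7° / √10.51 = 0.8599/3.242 = 0.2652.
φ₁ = arccos(0.2652) ≈ 74.6°.

74.6°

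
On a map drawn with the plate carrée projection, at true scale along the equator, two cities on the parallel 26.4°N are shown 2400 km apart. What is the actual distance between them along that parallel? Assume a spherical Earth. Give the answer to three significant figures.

2150 km

In the plate carrée (x = Rλ, y = Rφ), meridians are true-scale (h = 1) and parallels are stretched by k = sec φ.
Along the parallel at 26.4°, map distances are exaggerated by k = sec 26.4° = 1.116.
True distance = 2400 / 1.116 = 2400 × cos 26.4° ≈ 2150 km.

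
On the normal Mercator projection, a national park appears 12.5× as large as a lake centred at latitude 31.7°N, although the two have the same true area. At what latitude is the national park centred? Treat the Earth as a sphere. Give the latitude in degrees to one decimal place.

Mercator areal scale is sec²φ, so apparent-area ratio = sec²φ₁ / sec²φ₂ = cos²φ₂ / cos²φ₁.
cos²φ₂ / cos²φ₁ = 12.5  ⇒  cos φ₁ = cos 31.7° / √12.5 = 0.8508/3.536 = 0.2406.
φ₁ = arccos(0.2406) ≈ 76.1°.

76.1°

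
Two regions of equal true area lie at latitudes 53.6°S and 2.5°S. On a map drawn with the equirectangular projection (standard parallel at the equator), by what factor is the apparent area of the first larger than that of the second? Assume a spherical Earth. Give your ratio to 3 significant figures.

1.68

In the plate carrée (x = Rλ, y = Rφ), meridians are true-scale (h = 1) and parallels are stretched by k = sec φ.
Areal scale at 53.6°: h·k = 1.000 × 1.685 = 1.685.
Areal scale at 2.5°: h·k = 1.000 × 1.001 = 1.001.
Ratio = 1.685/1.001 ≈ 1.68.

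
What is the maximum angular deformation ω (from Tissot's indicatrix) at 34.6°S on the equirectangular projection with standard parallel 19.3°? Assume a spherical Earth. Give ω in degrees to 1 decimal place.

In the equirectangular projection with standard parallel φ₀ = 19.3° (x = Rλ cos φ₀, y = Rφ), meridians are true-scale (h = 1) and the parallel scale is k = cos φ₀ / cos φ.
At 34.6°: h = 1.000, k = 1.147; principal scales a = 1.147, b = 1.000.
sin(ω/2) = (a − b)/(a + b) = 0.1466/2.147 = 0.06829, so ω = 2 arcsin(0.06829) ≈ 7.8°.

7.8°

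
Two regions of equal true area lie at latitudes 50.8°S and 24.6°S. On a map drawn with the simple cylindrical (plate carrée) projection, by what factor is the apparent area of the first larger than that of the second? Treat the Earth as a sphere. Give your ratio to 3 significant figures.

1.44

In the plate carrée (x = Rλ, y = Rφ), meridians are true-scale (h = 1) and parallels are stretched by k = sec φ.
Areal scale at 50.8°: h·k = 1.000 × 1.582 = 1.582.
Areal scale at 24.6°: h·k = 1.000 × 1.100 = 1.100.
Ratio = 1.582/1.100 ≈ 1.44.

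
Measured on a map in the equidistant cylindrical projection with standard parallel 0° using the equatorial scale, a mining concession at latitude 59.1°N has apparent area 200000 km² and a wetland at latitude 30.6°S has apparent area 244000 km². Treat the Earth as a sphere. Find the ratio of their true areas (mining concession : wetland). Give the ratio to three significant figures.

On the plate carrée, areal scale = h·k = 1 × sec φ, so true area = apparent × cos φ.
True area of mining concession: 200000 × cos(59.1°) = 200000 × 0.5135 = 102700 km².
True area of wetland: 244000 × cos(30.6°) = 244000 × 0.8607 = 210000 km².
Ratio = 102700 / 210000 ≈ 0.489.

0.489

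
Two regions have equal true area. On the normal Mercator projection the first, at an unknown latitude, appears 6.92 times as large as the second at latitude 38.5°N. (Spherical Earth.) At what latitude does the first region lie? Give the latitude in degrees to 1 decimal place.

For equal true areas on Mercator, apparent areas scale as sec²φ, so the ratio is cos²φ₂ / cos²φ₁.
cos²φ₂ / cos²φ₁ = 6.92  ⇒  cos φ₁ = cos 38.5° / √6.92 = 0.7826/2.631 = 0.2975.
φ₁ = arccos(0.2975) ≈ 72.7°.

72.7°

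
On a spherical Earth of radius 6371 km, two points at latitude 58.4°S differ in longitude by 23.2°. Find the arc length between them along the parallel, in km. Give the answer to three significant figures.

Arc length along a parallel = R cos φ · Δλ (with Δλ in radians).
= 6371 × cos 58.4° × (23.2° × π/180) = 6371 × 0.5240 × 0.4049 ≈ 1350 km.

1350 km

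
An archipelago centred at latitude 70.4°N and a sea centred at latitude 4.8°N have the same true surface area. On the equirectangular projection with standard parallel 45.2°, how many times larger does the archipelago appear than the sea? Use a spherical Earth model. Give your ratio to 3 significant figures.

The equidistant cylindrical projection with φ₀ = 45.2° has h = 1 (meridians true) and k = cos φ₀ / cos φ along parallels.
Areal scale at 70.4°: h·k = 1.000 × 2.101 = 2.101.
Areal scale at 4.8°: h·k = 1.000 × 0.7071 = 0.7071.
Ratio = 2.101/0.7071 ≈ 2.97.

2.97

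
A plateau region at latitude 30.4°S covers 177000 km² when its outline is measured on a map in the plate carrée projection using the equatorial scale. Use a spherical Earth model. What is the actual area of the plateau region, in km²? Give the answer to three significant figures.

153000 km²

Plate carrée maps x = Rλ, y = Rφ. The meridian scale is h = 1 and the parallel scale is k = 1/cos φ = sec φ.
Areal scale = h·k = 1 × sec φ; at 30.4°, h = 1.000, k = 1.159, so h·k = 1.159.
True area = apparent / (areal scale) = 177000 / 1.159 ≈ 153000 km².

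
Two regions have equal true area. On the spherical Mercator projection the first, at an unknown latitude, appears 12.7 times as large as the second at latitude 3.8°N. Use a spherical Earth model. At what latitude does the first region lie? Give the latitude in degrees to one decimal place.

73.7°

Mercator areal scale is sec²φ, so apparent-area ratio = sec²φ₁ / sec²φ₂ = cos²φ₂ / cos²φ₁.
cos²φ₂ / cos²φ₁ = 12.7  ⇒  cos φ₁ = cos 3.8° / √12.7 = 0.9978/3.564 = 0.2800.
φ₁ = arccos(0.2800) ≈ 73.7°.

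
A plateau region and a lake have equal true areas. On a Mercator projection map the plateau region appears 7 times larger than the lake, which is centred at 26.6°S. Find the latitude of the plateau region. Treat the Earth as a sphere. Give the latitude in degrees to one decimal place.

70.2°

For equal true areas on Mercator, apparent areas scale as sec²φ, so the ratio is cos²φ₂ / cos²φ₁.
cos²φ₂ / cos²φ₁ = 7  ⇒  cos φ₁ = cos 26.6° / √7 = 0.8942/2.646 = 0.3380.
φ₁ = arccos(0.3380) ≈ 70.2°.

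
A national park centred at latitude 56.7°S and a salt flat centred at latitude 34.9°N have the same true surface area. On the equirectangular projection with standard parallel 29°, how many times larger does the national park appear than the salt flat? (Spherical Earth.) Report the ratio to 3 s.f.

The equidistant cylindrical projection with φ₀ = 29° has h = 1 (meridians true) and k = cos φ₀ / cos φ along parallels.
Areal scale at 56.7°: h·k = 1.000 × 1.593 = 1.593.
Areal scale at 34.9°: h·k = 1.000 × 1.066 = 1.066.
Ratio = 1.593/1.066 ≈ 1.49.

1.49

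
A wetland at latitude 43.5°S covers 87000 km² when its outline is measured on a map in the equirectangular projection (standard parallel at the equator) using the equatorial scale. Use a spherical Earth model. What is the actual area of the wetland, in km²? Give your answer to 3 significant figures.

In the plate carrée (x = Rλ, y = Rφ), meridians are true-scale (h = 1) and parallels are stretched by k = sec φ.
Areal scale = h·k = 1 × sec φ; at 43.5°, h = 1.000, k = 1.379, so h·k = 1.379.
True area = apparent / (areal scale) = 87000 / 1.379 ≈ 63100 km².

63100 km²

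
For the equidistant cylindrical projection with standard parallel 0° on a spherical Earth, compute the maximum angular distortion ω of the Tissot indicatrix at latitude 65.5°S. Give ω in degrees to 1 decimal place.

48.9°

For the equirectangular projection with φ₀ = 0 (plate carrée), h = 1 along meridians and k = sec φ along parallels.
At 65.5°: h = 1.000, k = 2.411; principal scales a = 2.411, b = 1.000.
sin(ω/2) = (a − b)/(a + b) = 1.411/3.411 = 0.4137, so ω = 2 arcsin(0.4137) ≈ 48.9°.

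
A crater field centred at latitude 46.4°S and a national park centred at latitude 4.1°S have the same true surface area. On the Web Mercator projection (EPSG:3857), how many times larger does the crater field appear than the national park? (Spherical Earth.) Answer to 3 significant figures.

Mercator is conformal with k = sec φ, so areal scale = k² = sec²φ.
At 46.4°: sec²(46.4°) = 1/0.6896² = 2.103.
At 4.1°: sec²(4.1°) = 1/0.9974² = 1.005.
Ratio = 2.103/1.005 = cos²(4.1°)/cos²(46.4°) ≈ 2.09.

2.09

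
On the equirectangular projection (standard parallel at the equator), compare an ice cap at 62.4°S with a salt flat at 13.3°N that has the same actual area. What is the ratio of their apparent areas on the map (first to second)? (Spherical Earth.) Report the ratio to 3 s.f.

In the plate carrée (x = Rλ, y = Rφ), meridians are true-scale (h = 1) and parallels are stretched by k = sec φ.
Areal scale at 62.4°: h·k = 1.000 × 2.158 = 2.158.
Areal scale at 13.3°: h·k = 1.000 × 1.028 = 1.028.
Ratio = 2.158/1.028 ≈ 2.10.

2.10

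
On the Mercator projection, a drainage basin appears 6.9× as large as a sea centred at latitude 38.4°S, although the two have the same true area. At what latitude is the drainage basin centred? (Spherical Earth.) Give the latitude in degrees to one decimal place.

Mercator areal scale is sec²φ, so apparent-area ratio = sec²φ₁ / sec²φ₂ = cos²φ₂ / cos²φ₁.
cos²φ₂ / cos²φ₁ = 6.9  ⇒  cos φ₁ = cos 38.4° / √6.9 = 0.7837/2.627 = 0.2983.
φ₁ = arccos(0.2983) ≈ 72.6°.

72.6°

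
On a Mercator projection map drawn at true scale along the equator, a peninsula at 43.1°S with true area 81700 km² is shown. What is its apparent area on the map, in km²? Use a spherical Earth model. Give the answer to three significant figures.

153000 km²

The Mercator projection is conformal; its linear scale factor is the same in every direction and equals sec φ = 1/cos φ.
Areal scale = k² = sec²φ = 1/cos²(43.1°) = 1/0.7302² = 1.876.
Apparent area = 81700 × 1.876 ≈ 153000 km².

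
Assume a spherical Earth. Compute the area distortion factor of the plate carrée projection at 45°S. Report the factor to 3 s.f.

1.41

In the plate carrée (x = Rλ, y = Rφ), meridians are true-scale (h = 1) and parallels are stretched by k = sec φ.
Areal scale = h·k = 1 × sec φ; at 45°, h = 1.000, k = 1.414, so h·k = 1.414.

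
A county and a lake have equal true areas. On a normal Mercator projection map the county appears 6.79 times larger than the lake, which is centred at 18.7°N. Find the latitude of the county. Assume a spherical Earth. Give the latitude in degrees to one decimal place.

68.7°

For equal true areas on Mercator, apparent areas scale as sec²φ, so the ratio is cos²φ₂ / cos²φ₁.
cos²φ₂ / cos²φ₁ = 6.79  ⇒  cos φ₁ = cos 18.7° / √6.79 = 0.9472/2.606 = 0.3635.
φ₁ = arccos(0.3635) ≈ 68.7°.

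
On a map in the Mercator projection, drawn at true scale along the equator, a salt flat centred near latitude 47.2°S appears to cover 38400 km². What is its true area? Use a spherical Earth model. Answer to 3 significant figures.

Mercator is conformal, so the point scale is isotropic: h = k = sec φ = 1/cos φ.
Areal scale = k² = sec²φ = 1/cos²(47.2°) = 1/0.6794² = 2.166.
True area = apparent / (areal scale) = 38400 / 2.166 ≈ 17700 km².

17700 km²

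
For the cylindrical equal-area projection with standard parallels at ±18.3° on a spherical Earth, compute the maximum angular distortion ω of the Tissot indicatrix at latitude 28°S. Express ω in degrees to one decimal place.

A cylindrical equal-area projection with standard parallel φ₀ has meridian scale h = cos φ / cos φ₀ and parallel scale k = cos φ₀ / cos φ (so areas are preserved, h·k = 1).
At 28°: h = 0.9300, k = 1.075; principal scales a = 1.075, b = 0.9300.
sin(ω/2) = (a − b)/(a + b) = 0.1453/2.005 = 0.07246, so ω = 2 arcsin(0.07246) ≈ 8.3°.

8.3°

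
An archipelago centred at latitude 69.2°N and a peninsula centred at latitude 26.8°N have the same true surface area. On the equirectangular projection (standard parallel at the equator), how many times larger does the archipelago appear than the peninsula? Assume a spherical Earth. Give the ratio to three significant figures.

For the equirectangular projection with φ₀ = 0 (plate carrée), h = 1 along meridians and k = sec φ along parallels.
Areal scale at 69.2°: h·k = 1.000 × 2.816 = 2.816.
Areal scale at 26.8°: h·k = 1.000 × 1.120 = 1.120.
Ratio = 2.816/1.120 ≈ 2.51.

2.51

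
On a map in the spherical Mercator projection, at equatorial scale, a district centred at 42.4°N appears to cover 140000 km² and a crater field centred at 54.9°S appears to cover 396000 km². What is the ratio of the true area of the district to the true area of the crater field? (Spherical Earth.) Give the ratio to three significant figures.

Mercator's areal exaggeration is sec²φ; hence true area = (apparent area) · cos²φ.
True area of district: 140000 × cos²(42.4°) = 140000 × 0.5453 = 76340 km².
True area of crater field: 396000 × cos²(54.9°) = 396000 × 0.3306 = 130900 km².
Ratio = 76340 / 130900 ≈ 0.583.

0.583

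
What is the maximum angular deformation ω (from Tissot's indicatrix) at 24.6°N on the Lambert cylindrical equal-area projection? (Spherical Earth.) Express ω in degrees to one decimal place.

10.9°

The Lambert cylindrical equal-area projection is the cylindrical equal-area projection with its standard parallel at the equator (φ₀ = 0). Cylindrical equal-area (φ₀ = 0°): h = cos φ / cos 0° along meridians, k = cos 0° / cos φ along parallels; h·k = 1.
At 24.6°: h = 0.9092, k = 1.100; principal scales a = 1.100, b = 0.9092.
sin(ω/2) = (a − b)/(a + b) = 0.1906/2.009 = 0.09486, so ω = 2 arcsin(0.09486) ≈ 10.9°.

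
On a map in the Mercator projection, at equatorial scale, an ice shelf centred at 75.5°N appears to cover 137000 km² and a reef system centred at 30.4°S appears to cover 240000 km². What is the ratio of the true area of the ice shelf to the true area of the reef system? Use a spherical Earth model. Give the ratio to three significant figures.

0.0481

On Mercator the areal scale is sec²φ, so true area = apparent × cos²φ.
True area of ice shelf: 137000 × cos²(75.5°) = 137000 × 0.06269 = 8589 km².
True area of reef system: 240000 × cos²(30.4°) = 240000 × 0.7439 = 178500 km².
Ratio = 8589 / 178500 ≈ 0.0481.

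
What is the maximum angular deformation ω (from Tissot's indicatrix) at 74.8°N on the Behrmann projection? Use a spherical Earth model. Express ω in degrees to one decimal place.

The Behrmann projection is cylindrical equal-area with φ₀ = 30°. A cylindrical equal-area projection with standard parallel φ₀ has meridian scale h = cos φ / cos φ₀ and parallel scale k = cos φ₀ / cos φ (so areas are preserved, h·k = 1).
At 74.8°: h = 0.3027, k = 3.303; principal scales a = 3.303, b = 0.3027.
sin(ω/2) = (a − b)/(a + b) = 3.000/3.606 = 0.8321, so ω = 2 arcsin(0.8321) ≈ 112.6°.

112.6°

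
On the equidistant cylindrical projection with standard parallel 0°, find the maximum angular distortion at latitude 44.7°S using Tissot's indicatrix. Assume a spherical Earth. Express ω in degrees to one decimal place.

19.5°

In the plate carrée (x = Rλ, y = Rφ), meridians are true-scale (h = 1) and parallels are stretched by k = sec φ.
At 44.7°: h = 1.000, k = 1.407; principal scales a = 1.407, b = 1.000.
sin(ω/2) = (a − b)/(a + b) = 0.4069/2.407 = 0.1690, so ω = 2 arcsin(0.1690) ≈ 19.5°.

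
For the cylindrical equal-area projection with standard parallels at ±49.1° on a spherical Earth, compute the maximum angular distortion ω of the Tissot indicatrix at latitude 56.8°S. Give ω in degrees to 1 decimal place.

A cylindrical equal-area projection with standard parallel φ₀ has meridian scale h = cos φ / cos φ₀ and parallel scale k = cos φ₀ / cos φ (so areas are preserved, h·k = 1).
At 56.8°: h = 0.8363, k = 1.196; principal scales a = 1.196, b = 0.8363.
sin(ω/2) = (a − b)/(a + b) = 0.3594/2.032 = 0.1769, so ω = 2 arcsin(0.1769) ≈ 20.4°.

20.4°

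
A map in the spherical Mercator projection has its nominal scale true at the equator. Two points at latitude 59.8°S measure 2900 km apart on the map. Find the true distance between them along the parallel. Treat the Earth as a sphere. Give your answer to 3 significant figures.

1460 km

The Mercator projection is conformal; its linear scale factor is the same in every direction and equals sec φ = 1/cos φ.
Along the parallel at 59.8°, map distances are exaggerated by k = sec 59.8° = 1.988.
True distance = 2900 / 1.988 = 2900 × cos 59.8° ≈ 1460 km.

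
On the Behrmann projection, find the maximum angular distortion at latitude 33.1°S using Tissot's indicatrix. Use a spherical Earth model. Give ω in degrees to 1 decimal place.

3.8°

Behrmann is a cylindrical equal-area projection with standard parallels at ±30°. Cylindrical equal-area (φ₀ = 30°): h = cos φ / cos 30° along meridians, k = cos 30° / cos φ along parallels; h·k = 1.
At 33.1°: h = 0.9673, k = 1.034; principal scales a = 1.034, b = 0.9673.
sin(ω/2) = (a − b)/(a + b) = 0.06648/2.001 = 0.03322, so ω = 2 arcsin(0.03322) ≈ 3.8°.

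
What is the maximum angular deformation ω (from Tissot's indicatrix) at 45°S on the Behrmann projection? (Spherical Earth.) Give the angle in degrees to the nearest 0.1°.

Behrmann is a cylindrical equal-area projection with standard parallels at ±30°. Cylindrical equal-area (φ₀ = 30°): h = cos φ / cos 30° along meridians, k = cos 30° / cos φ along parallels; h·k = 1.
At 45°: h = 0.8165, k = 1.225; principal scales a = 1.225, b = 0.8165.
sin(ω/2) = (a − b)/(a + b) = 0.4082/2.041 = 0.2000, so ω = 2 arcsin(0.2000) ≈ 23.1°.

23.1°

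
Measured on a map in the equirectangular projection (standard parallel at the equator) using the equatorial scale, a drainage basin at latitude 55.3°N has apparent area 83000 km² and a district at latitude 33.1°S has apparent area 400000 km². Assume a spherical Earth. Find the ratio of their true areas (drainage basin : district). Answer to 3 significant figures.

Plate carrée has h = 1 and k = sec φ, giving areal scale sec φ; true area = (apparent area) · cos φ.
True area of drainage basin: 83000 × cos(55.3°) = 83000 × 0.5693 = 47250 km².
True area of district: 400000 × cos(33.1°) = 400000 × 0.8377 = 335100 km².
Ratio = 47250 / 335100 ≈ 0.141.

0.141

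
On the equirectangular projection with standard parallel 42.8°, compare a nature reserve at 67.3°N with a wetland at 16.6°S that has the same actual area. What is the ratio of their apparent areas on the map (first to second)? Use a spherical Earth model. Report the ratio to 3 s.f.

The equidistant cylindrical projection with φ₀ = 42.8° has h = 1 (meridians true) and k = cos φ₀ / cos φ along parallels.
Areal scale at 67.3°: h·k = 1.000 × 1.901 = 1.901.
Areal scale at 16.6°: h·k = 1.000 × 0.7656 = 0.7656.
Ratio = 1.901/0.7656 ≈ 2.48.

2.48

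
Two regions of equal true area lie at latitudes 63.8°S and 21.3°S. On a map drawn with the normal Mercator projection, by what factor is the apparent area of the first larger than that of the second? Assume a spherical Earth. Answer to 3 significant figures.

4.45

Mercator areal scale is sec²φ.
At 63.8°: sec²(63.8°) = 1/0.4415² = 5.130.
At 21.3°: sec²(21.3°) = 1/0.9317² = 1.152.
Ratio = 5.130/1.152 = cos²(21.3°)/cos²(63.8°) ≈ 4.45.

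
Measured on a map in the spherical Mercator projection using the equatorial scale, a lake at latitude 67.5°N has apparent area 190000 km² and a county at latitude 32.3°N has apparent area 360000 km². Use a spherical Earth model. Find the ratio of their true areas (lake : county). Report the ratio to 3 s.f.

Mercator's areal exaggeration is sec²φ; hence true area = (apparent area) · cos²φ.
True area of lake: 190000 × cos²(67.5°) = 190000 × 0.1464 = 27820 km².
True area of county: 360000 × cos²(32.3°) = 360000 × 0.7145 = 257200 km².
Ratio = 27820 / 257200 ≈ 0.108.

0.108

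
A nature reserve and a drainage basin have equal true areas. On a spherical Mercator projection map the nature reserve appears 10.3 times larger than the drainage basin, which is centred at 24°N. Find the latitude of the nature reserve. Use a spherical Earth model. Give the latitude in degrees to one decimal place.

73.5°

For equal true areas on Mercator, apparent areas scale as sec²φ, so the ratio is cos²φ₂ / cos²φ₁.
cos²φ₂ / cos²φ₁ = 10.3  ⇒  cos φ₁ = cos 24° / √10.3 = 0.9135/3.209 = 0.2847.
φ₁ = arccos(0.2847) ≈ 73.5°.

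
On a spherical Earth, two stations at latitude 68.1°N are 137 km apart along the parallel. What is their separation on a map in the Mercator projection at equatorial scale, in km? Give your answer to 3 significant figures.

367 km

The Mercator projection is conformal; its linear scale factor is the same in every direction and equals sec φ = 1/cos φ.
Along the parallel, k = sec 68.1° = 1/0.3730 = 2.681.
Map distance = 137 × 2.681 ≈ 367 km.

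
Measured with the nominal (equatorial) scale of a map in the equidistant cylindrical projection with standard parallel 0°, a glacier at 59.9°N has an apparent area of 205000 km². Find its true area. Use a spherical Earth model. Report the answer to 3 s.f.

In the plate carrée (x = Rλ, y = Rφ), meridians are true-scale (h = 1) and parallels are stretched by k = sec φ.
Areal scale = h·k = 1 × sec φ; at 59.9°, h = 1.000, k = 1.994, so h·k = 1.994.
True area = apparent / (areal scale) = 205000 / 1.994 ≈ 103000 km².

103000 km²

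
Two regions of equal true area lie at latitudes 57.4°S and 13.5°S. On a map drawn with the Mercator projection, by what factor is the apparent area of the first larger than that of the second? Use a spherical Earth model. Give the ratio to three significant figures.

Mercator areal scale is sec²φ.
At 57.4°: sec²(57.4°) = 1/0.5388² = 3.445.
At 13.5°: sec²(13.5°) = 1/0.9724² = 1.058.
Ratio = 3.445/1.058 = cos²(13.5°)/cos²(57.4°) ≈ 3.26.

3.26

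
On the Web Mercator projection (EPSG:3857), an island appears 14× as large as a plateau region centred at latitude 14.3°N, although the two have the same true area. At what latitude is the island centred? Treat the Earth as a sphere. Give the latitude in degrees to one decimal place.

75.0°

For equal true areas on Mercator, apparent areas scale as sec²φ, so the ratio is cos²φ₂ / cos²φ₁.
cos²φ₂ / cos²φ₁ = 14  ⇒  cos φ₁ = cos 14.3° / √14 = 0.9690/3.742 = 0.2590.
φ₁ = arccos(0.2590) ≈ 75.0°.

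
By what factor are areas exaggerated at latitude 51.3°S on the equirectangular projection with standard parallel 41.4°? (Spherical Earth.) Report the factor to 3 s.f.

1.20

With standard parallel φ₀ = 41.4°, the equirectangular projection gives x = Rλ cos φ₀, y = Rφ, so h = 1 and k = cos 41.4° / cos φ.
Areal scale = h·k = 1 × cos φ₀ / cos φ; at 51.3°, h = 1.000, k = 1.200, so h·k = 1.200.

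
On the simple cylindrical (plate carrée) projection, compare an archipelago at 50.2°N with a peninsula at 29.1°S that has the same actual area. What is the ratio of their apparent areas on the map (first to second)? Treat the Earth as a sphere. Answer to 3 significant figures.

In the plate carrée (x = Rλ, y = Rφ), meridians are true-scale (h = 1) and parallels are stretched by k = sec φ.
Areal scale at 50.2°: h·k = 1.000 × 1.562 = 1.562.
Areal scale at 29.1°: h·k = 1.000 × 1.144 = 1.144.
Ratio = 1.562/1.144 ≈ 1.37.

1.37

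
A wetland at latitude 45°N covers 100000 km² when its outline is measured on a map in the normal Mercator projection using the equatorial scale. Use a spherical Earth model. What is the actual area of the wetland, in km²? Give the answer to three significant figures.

The Mercator projection is conformal; its linear scale factor is the same in every direction and equals sec φ = 1/cos φ.
Areal scale = k² = sec²φ = 1/cos²(45°) = 1/0.7071² = 2.000.
True area = apparent / (areal scale) = 100000 / 2.000 ≈ 50000 km².

50000 km²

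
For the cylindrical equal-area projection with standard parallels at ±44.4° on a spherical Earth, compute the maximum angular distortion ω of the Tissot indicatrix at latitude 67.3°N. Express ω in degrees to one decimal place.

66.5°

Cylindrical equal-area (φ₀ = 44.4°): h = cos φ / cos 44.4° along meridians, k = cos 44.4° / cos φ along parallels; h·k = 1.
At 67.3°: h = 0.5401, k = 1.851; principal scales a = 1.851, b = 0.5401.
sin(ω/2) = (a − b)/(a + b) = 1.311/2.392 = 0.5483, so ω = 2 arcsin(0.5483) ≈ 66.5°.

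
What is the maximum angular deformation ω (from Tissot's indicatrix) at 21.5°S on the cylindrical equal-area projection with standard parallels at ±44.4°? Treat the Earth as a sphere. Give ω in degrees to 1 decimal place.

29.9°

A cylindrical equal-area projection with standard parallel φ₀ has meridian scale h = cos φ / cos φ₀ and parallel scale k = cos φ₀ / cos φ (so areas are preserved, h·k = 1).
At 21.5°: h = 1.302, k = 0.7679; principal scales a = 1.302, b = 0.7679.
sin(ω/2) = (a − b)/(a + b) = 0.5343/2.070 = 0.2581, so ω = 2 arcsin(0.2581) ≈ 29.9°.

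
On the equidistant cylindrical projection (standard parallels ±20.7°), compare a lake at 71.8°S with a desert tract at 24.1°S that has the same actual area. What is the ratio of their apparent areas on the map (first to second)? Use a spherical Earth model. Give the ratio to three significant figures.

2.92

The equidistant cylindrical projection with φ₀ = 20.7° has h = 1 (meridians true) and k = cos φ₀ / cos φ along parallels.
Areal scale at 71.8°: h·k = 1.000 × 2.995 = 2.995.
Areal scale at 24.1°: h·k = 1.000 × 1.025 = 1.025.
Ratio = 2.995/1.025 ≈ 2.92.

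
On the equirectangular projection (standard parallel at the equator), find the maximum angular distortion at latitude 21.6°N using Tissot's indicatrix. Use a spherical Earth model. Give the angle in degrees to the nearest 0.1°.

4.2°

In the plate carrée (x = Rλ, y = Rφ), meridians are true-scale (h = 1) and parallels are stretched by k = sec φ.
At 21.6°: h = 1.000, k = 1.076; principal scales a = 1.076, b = 1.000.
sin(ω/2) = (a − b)/(a + b) = 0.07553/2.076 = 0.03639, so ω = 2 arcsin(0.03639) ≈ 4.2°.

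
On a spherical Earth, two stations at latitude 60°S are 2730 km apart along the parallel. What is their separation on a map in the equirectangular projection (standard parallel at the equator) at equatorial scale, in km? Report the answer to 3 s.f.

Plate carrée maps x = Rλ, y = Rφ. The meridian scale is h = 1 and the parallel scale is k = 1/cos φ = sec φ.
Along the parallel, k = sec 60° = 1/0.5000 = 2.000.
Map distance = 2730 × 2.000 ≈ 5460 km.

5460 km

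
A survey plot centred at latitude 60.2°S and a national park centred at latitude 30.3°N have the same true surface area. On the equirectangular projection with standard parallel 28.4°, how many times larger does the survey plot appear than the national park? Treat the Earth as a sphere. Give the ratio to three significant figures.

With standard parallel φ₀ = 28.4°, the equirectangular projection gives x = Rλ cos φ₀, y = Rφ, so h = 1 and k = cos 28.4° / cos φ.
Areal scale at 60.2°: h·k = 1.000 × 1.770 = 1.770.
Areal scale at 30.3°: h·k = 1.000 × 1.019 = 1.019.
Ratio = 1.770/1.019 ≈ 1.74.

1.74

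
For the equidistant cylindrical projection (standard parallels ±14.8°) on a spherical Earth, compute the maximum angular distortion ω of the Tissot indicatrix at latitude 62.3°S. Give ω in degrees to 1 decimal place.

In the equirectangular projection with standard parallel φ₀ = 14.8° (x = Rλ cos φ₀, y = Rφ), meridians are true-scale (h = 1) and the parallel scale is k = cos φ₀ / cos φ.
At 62.3°: h = 1.000, k = 2.080; principal scales a = 2.080, b = 1.000.
sin(ω/2) = (a − b)/(a + b) = 1.080/3.080 = 0.3506, so ω = 2 arcsin(0.3506) ≈ 41.1°.

41.1°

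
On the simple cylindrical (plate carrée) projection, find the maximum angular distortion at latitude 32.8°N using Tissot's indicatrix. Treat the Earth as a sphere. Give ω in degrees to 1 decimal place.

For the equirectangular projection with φ₀ = 0 (plate carrée), h = 1 along meridians and k = sec φ along parallels.
At 32.8°: h = 1.000, k = 1.190; principal scales a = 1.190, b = 1.000.
sin(ω/2) = (a − b)/(a + b) = 0.1897/2.190 = 0.08662, so ω = 2 arcsin(0.08662) ≈ 9.9°.

9.9°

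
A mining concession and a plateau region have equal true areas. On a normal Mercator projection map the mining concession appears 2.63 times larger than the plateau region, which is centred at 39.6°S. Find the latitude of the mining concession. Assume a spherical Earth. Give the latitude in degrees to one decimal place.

61.6°

On Mercator, (apparent₁)/(apparent₂) = sec²φ₁ / sec²φ₂ when true areas are equal.
cos²φ₂ / cos²φ₁ = 2.63  ⇒  cos φ₁ = cos 39.6° / √2.63 = 0.7705/1.622 = 0.4751.
φ₁ = arccos(0.4751) ≈ 61.6°.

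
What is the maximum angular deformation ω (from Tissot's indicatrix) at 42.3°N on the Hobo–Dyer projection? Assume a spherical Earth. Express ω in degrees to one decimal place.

8.0°

Hobo–Dyer is a cylindrical equal-area projection with standard parallels at ±37.5°. For cylindrical equal-area with standard parallel φ₀, h = cos φ / cos φ₀ and k = cos φ₀ / cos φ, so h·k = 1.
At 42.3°: h = 0.9323, k = 1.073; principal scales a = 1.073, b = 0.9323.
sin(ω/2) = (a − b)/(a + b) = 0.1403/2.005 = 0.07000, so ω = 2 arcsin(0.07000) ≈ 8.0°.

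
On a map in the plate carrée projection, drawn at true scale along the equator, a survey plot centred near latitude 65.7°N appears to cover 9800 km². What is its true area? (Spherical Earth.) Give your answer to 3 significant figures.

4030 km²

In the plate carrée (x = Rλ, y = Rφ), meridians are true-scale (h = 1) and parallels are stretched by k = sec φ.
Areal scale = h·k = 1 × sec φ; at 65.7°, h = 1.000, k = 2.430, so h·k = 2.430.
True area = apparent / (areal scale) = 9800 / 2.430 ≈ 4030 km².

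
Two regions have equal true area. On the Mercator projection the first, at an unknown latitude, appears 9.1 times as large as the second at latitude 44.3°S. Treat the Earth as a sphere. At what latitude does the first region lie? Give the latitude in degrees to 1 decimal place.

76.3°

On Mercator, (apparent₁)/(apparent₂) = sec²φ₁ / sec²φ₂ when true areas are equal.
cos²φ₂ / cos²φ₁ = 9.1  ⇒  cos φ₁ = cos 44.3° / √9.1 = 0.7157/3.017 = 0.2372.
φ₁ = arccos(0.2372) ≈ 76.3°.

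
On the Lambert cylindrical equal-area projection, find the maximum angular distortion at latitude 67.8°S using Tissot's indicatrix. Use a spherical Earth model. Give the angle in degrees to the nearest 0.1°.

97.2°

The Lambert cylindrical equal-area projection is the cylindrical equal-area projection with its standard parallel at the equator (φ₀ = 0). Cylindrical equal-area (φ₀ = 0°): h = cos φ / cos 0° along meridians, k = cos 0° / cos φ along parallels; h·k = 1.
At 67.8°: h = 0.3778, k = 2.647; principal scales a = 2.647, b = 0.3778.
sin(ω/2) = (a − b)/(a + b) = 2.269/3.024 = 0.7501, so ω = 2 arcsin(0.7501) ≈ 97.2°.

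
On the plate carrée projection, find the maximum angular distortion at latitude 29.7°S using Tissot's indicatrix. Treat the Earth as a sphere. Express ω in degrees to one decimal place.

Plate carrée maps x = Rλ, y = Rφ. The meridian scale is h = 1 and the parallel scale is k = 1/cos φ = sec φ.
At 29.7°: h = 1.000, k = 1.151; principal scales a = 1.151, b = 1.000.
sin(ω/2) = (a − b)/(a + b) = 0.1512/2.151 = 0.07030, so ω = 2 arcsin(0.07030) ≈ 8.1°.

8.1°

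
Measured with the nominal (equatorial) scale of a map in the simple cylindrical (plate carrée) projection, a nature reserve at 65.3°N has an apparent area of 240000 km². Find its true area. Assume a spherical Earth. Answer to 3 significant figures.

In the plate carrée (x = Rλ, y = Rφ), meridians are true-scale (h = 1) and parallels are stretched by k = sec φ.
Areal scale = h·k = 1 × sec φ; at 65.3°, h = 1.000, k = 2.393, so h·k = 2.393.
True area = apparent / (areal scale) = 240000 / 2.393 ≈ 100000 km².

100000 km²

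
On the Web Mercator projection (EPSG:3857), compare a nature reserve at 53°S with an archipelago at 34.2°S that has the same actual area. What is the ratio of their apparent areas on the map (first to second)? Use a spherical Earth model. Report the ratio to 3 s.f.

1.89

Mercator is conformal with k = sec φ, so areal scale = k² = sec²φ.
At 53°: sec²(53°) = 1/0.6018² = 2.761.
At 34.2°: sec²(34.2°) = 1/0.8271² = 1.462.
Ratio = 2.761/1.462 = cos²(34.2°)/cos²(53°) ≈ 1.89.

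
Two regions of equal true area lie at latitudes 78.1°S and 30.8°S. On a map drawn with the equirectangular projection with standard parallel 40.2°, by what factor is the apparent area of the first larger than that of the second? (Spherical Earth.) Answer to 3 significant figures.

4.17

In the equirectangular projection with standard parallel φ₀ = 40.2° (x = Rλ cos φ₀, y = Rφ), meridians are true-scale (h = 1) and the parallel scale is k = cos φ₀ / cos φ.
Areal scale at 78.1°: h·k = 1.000 × 3.704 = 3.704.
Areal scale at 30.8°: h·k = 1.000 × 0.8892 = 0.8892.
Ratio = 3.704/0.8892 ≈ 4.17.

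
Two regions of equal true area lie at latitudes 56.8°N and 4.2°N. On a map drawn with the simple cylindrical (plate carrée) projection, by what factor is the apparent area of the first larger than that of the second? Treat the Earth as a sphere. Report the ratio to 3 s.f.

1.82

In the plate carrée (x = Rλ, y = Rφ), meridians are true-scale (h = 1) and parallels are stretched by k = sec φ.
Areal scale at 56.8°: h·k = 1.000 × 1.826 = 1.826.
Areal scale at 4.2°: h·k = 1.000 × 1.003 = 1.003.
Ratio = 1.826/1.003 ≈ 1.82.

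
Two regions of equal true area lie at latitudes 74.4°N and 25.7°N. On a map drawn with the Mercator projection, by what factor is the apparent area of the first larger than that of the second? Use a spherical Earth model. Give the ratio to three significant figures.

11.2

Mercator areal scale is sec²φ.
At 74.4°: sec²(74.4°) = 1/0.2689² = 13.83.
At 25.7°: sec²(25.7°) = 1/0.9011² = 1.232.
Ratio = 13.83/1.232 = cos²(25.7°)/cos²(74.4°) ≈ 11.2.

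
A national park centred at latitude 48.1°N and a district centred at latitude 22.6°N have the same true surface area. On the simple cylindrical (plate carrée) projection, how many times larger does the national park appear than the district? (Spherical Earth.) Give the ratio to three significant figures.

For the equirectangular projection with φ₀ = 0 (plate carrée), h = 1 along meridians and k = sec φ along parallels.
Areal scale at 48.1°: h·k = 1.000 × 1.497 = 1.497.
Areal scale at 22.6°: h·k = 1.000 × 1.083 = 1.083.
Ratio = 1.497/1.083 ≈ 1.38.

1.38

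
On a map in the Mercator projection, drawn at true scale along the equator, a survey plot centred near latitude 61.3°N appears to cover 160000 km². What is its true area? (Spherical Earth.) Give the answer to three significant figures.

36900 km²

Mercator is conformal, so the point scale is isotropic: h = k = sec φ = 1/cos φ.
Areal scale = k² = sec²φ = 1/cos²(61.3°) = 1/0.4802² = 4.336.
True area = apparent / (areal scale) = 160000 / 4.336 ≈ 36900 km².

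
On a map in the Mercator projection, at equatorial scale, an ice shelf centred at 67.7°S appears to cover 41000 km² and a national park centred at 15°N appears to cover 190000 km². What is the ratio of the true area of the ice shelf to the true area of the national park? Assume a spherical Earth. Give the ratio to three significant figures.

On Mercator the areal scale is sec²φ, so true area = apparent × cos²φ.
True area of ice shelf: 41000 × cos²(67.7°) = 41000 × 0.1440 = 5903 km².
True area of national park: 190000 × cos²(15°) = 190000 × 0.9330 = 177300 km².
Ratio = 5903 / 177300 ≈ 0.0333.

0.0333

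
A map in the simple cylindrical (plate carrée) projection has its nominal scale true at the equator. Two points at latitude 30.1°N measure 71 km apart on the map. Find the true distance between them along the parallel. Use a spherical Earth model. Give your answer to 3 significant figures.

In the plate carrée (x = Rλ, y = Rφ), meridians are true-scale (h = 1) and parallels are stretched by k = sec φ.
Along the parallel at 30.1°, map distances are exaggerated by k = sec 30.1° = 1.156.
True distance = 71 / 1.156 = 71 × cos 30.1° ≈ 61.4 km.

61.4 km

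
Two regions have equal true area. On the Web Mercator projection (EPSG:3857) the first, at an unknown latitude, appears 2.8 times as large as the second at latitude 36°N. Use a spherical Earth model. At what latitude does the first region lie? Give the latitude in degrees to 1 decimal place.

Mercator areal scale is sec²φ, so apparent-area ratio = sec²φ₁ / sec²φ₂ = cos²φ₂ / cos²φ₁.
cos²φ₂ / cos²φ₁ = 2.8  ⇒  cos φ₁ = cos 36° / √2.8 = 0.8090/1.673 = 0.4835.
φ₁ = arccos(0.4835) ≈ 61.1°.

61.1°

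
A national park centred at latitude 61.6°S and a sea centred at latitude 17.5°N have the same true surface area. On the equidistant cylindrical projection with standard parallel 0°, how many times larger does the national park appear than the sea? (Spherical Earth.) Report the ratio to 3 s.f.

For the equirectangular projection with φ₀ = 0 (plate carrée), h = 1 along meridians and k = sec φ along parallels.
Areal scale at 61.6°: h·k = 1.000 × 2.103 = 2.103.
Areal scale at 17.5°: h·k = 1.000 × 1.049 = 1.049.
Ratio = 2.103/1.049 ≈ 2.01.

2.01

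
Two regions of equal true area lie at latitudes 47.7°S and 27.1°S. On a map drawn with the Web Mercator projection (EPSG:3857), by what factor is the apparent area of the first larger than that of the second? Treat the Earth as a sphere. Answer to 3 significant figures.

Mercator areal scale is sec²φ.
At 47.7°: sec²(47.7°) = 1/0.6730² = 2.208.
At 27.1°: sec²(27.1°) = 1/0.8902² = 1.262.
Ratio = 2.208/1.262 = cos²(27.1°)/cos²(47.7°) ≈ 1.75.

1.75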